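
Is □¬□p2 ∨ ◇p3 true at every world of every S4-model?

Tableau for the negation ¬(□¬□p2 ∨ ◇p3):
1. ¬(□¬□p2 ∨ ◇p3), w0
2. ¬□¬□p2, w0
3. ¬◇p3, w0
4. ¬p3, w0
5. □p2, w1
6. ¬p3, w1
7. p2, w1
Accessibility: w0Rw0, w0Rw1, w1Rw1
The negation has an open branch (countermodel exists).

No, not valid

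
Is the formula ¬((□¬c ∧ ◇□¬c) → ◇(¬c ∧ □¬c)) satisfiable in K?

No, unsatisfiable

1. ¬((□¬c ∧ ◇□¬c) → ◇(¬c ∧ □¬c)), 0
2. □¬c ∧ ◇□¬c, 0
3. ¬◇(¬c ∧ □¬c), 0
4. □¬c, 0
5. ◇□¬c, 0
6. □¬c, 1
7. ¬(¬c ∧ □¬c), 1
8. ¬c, 1
9. ¬□¬c, 1
10. c, 2
11. ¬c, 2
Accessibility: 0R1, 1R2
Branch closes: c and ¬c both at 2.
All branches of the tableau close; one closing branch shown above.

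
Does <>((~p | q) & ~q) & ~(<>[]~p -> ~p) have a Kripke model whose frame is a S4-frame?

1. <>((~p | q) & ~q) & ~(<>[]~p -> ~p), w0
2. <>((~p | q) & ~q), w0
3. ~(<>[]~p -> ~p), w0
4. <>[]~p, w0
5. p, w0
6. (~p | q) & ~q, w1
7. ~p | q, w1
8. ~q, w1
9. ~p, w1
10. []~p, w2
11. ~p, w2
Accessibility: w0Rw0, w0Rw1, w0Rw2, w1Rw1, w2Rw2

Yes, satisfiable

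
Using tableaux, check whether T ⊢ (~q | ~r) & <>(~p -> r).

No, not valid

Tableau for the negation ~((~q | ~r) & <>(~p -> r)):
1. ~((~q | ~r) & <>(~p -> r)), w0
2. ~<>(~p -> r), w0   [~&-rule on 1 (branches; this branch)]
3. ~(~p -> r), w0   [~<>-rule on 2 via w0Rw0]
4. ~p, w0   [~->-rule on 3]
5. ~r, w0   [~->-rule on 3]
Accessibility: w0Rw0
The negation has an open branch (countermodel exists).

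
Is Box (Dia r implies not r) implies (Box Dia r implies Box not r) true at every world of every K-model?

Yes, valid

Tableau for the negation not (Box (Dia r implies not r) implies (Box Dia r implies Box not r)):
1. not (Box (Dia r implies not r) implies (Box Dia r implies Box not r)), 0
2. Box (Dia r implies not r), 0   [neg-implies-rule on 1]
3. not (Box Dia r implies Box not r), 0   [neg-implies-rule on 1]
4. Box Dia r, 0   [neg-implies-rule on 3]
5. not Box not r, 0   [neg-implies-rule on 3]
6. r, 1   [neg-Box-rule on 5: fresh world 1, 0R1]
7. Dia r implies not r, 1   [Box-rule on 2 via 0R1]
8. Dia r, 1   [Box-rule on 4 via 0R1]
9. not Dia r, 1   [implies-rule on 7 (branches; this branch)]
10. r, 2   [Dia-rule on 8: fresh world 2, 1R2]
11. not r, 2   [neg-Dia-rule on 9 via 1R2]
Accessibility: 0R1, 1R2
Branch closes: r and not r both at 2.
Every branch of the negation's tableau closes; the branch above is one of them.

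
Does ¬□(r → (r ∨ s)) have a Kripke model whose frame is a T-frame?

1. ¬□(r → (r ∨ s)), w0
2. ¬(r → (r ∨ s)), w1   [¬□-rule on 1: fresh world w1, w0Rw1]
3. r, w1   [¬→-rule on 2]
4. ¬(r ∨ s), w1   [¬→-rule on 2]
5. ¬r, w1   [¬∨-rule on 4]
6. ¬s, w1   [¬∨-rule on 4]
Accessibility: w0Rw0, w0Rw1, w1Rw1
Branch closes: r and ¬r both at w1.
All branches of the tableau close; one closing branch shown above.

Unsatisfiable (every branch closes)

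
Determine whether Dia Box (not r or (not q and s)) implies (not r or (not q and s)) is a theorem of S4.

Not valid

Tableau for the negation not (Dia Box (not r or (not q and s)) implies (not r or (not q and s))):
1. not (Dia Box (not r or (not q and s)) implies (not r or (not q and s))), u
2. Dia Box (not r or (not q and s)), u
3. not (not r or (not q and s)), u
4. r, u
5. not (not q and s), u
6. not s, u
7. Box (not r or (not q and s)), v
8. not r or (not q and s), v
9. not q and s, v
10. not q, v
11. s, v
Accessibility: uRu, uRv, vRv
The negation has an open branch (countermodel exists).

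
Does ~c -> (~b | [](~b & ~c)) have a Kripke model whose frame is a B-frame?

1. ~c -> (~b | [](~b & ~c)), u
2. ~b | [](~b & ~c), u
3. [](~b & ~c), u
4. ~b & ~c, u
5. ~b, u
6. ~c, u
Accessibility: uRu

Satisfiable (open branch found)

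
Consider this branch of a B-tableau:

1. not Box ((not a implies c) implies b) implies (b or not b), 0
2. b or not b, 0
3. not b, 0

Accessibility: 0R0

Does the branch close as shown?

Not closed

No world carries both an atom and its negation.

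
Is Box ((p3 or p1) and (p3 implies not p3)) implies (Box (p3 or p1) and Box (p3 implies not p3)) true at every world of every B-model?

Valid

Tableau for the negation not (Box ((p3 or p1) and (p3 implies not p3)) implies (Box (p3 or p1) and Box (p3 implies not p3))):
1. not (Box ((p3 or p1) and (p3 implies not p3)) implies (Box (p3 or p1) and Box (p3 implies not p3))), w0
2. Box ((p3 or p1) and (p3 implies not p3)), w0   [neg-implies-rule on 1]
3. not (Box (p3 or p1) and Box (p3 implies not p3)), w0   [neg-implies-rule on 1]
4. (p3 or p1) and (p3 implies not p3), w0   [Box-rule on 2 via w0Rw0]
5. p3 or p1, w0   [and-rule on 4]
6. p3 implies not p3, w0   [and-rule on 4]
7. not Box (p3 implies not p3), w0   [neg-and-rule on 3 (branches; this branch)]
8. p1, w0   [or-rule on 5 (branches; this branch)]
9. not p3, w0   [implies-rule on 6 (branches; this branch)]
10. not (p3 implies not p3), w1   [neg-Box-rule on 7: fresh world w1, w0Rw1]
11. p3, w1   [neg-implies-rule on 10]
12. (p3 or p1) and (p3 implies not p3), w1   [Box-rule on 2 via w0Rw1]
13. p3 or p1, w1   [and-rule on 12]
14. p3 implies not p3, w1   [and-rule on 12]
15. p1, w1   [or-rule on 13 (branches; this branch)]
16. not p3, w1   [implies-rule on 14 (branches; this branch)]
Accessibility: w0Rw0, w0Rw1, w1Rw0, w1Rw1
Branch closes: p3 and not p3 both at w1.
Every branch of the negation's tableau closes; the branch above is one of them.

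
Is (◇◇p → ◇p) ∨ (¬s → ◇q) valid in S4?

Valid in S4

Tableau for the negation ¬((◇◇p → ◇p) ∨ (¬s → ◇q)):
1. ¬((◇◇p → ◇p) ∨ (¬s → ◇q)), u
2. ¬(◇◇p → ◇p), u
3. ¬(¬s → ◇q), u
4. ◇◇p, u
5. ¬◇p, u
6. ¬s, u
7. ¬◇q, u
8. ¬p, u
9. ¬q, u
10. ◇p, v
11. ¬p, v
12. ¬q, v
13. p, w
14. ¬p, w
Accessibility: uRu, uRv, uRw, vRv, vRw, wRw
Branch closes: p and ¬p both at w.
Every branch of the negation's tableau closes; the branch above is one of them.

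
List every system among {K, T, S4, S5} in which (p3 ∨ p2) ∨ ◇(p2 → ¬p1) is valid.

T, S4, S5

K-tableau for the negation ¬((p3 ∨ p2) ∨ ◇(p2 → ¬p1)):
1. ¬((p3 ∨ p2) ∨ ◇(p2 → ¬p1)), w0
2. ¬(p3 ∨ p2), w0   [¬∨-rule on 1]
3. ¬◇(p2 → ¬p1), w0   [¬∨-rule on 1]
4. ¬p3, w0   [¬∨-rule on 2]
5. ¬p2, w0   [¬∨-rule on 2]
Complete open branch: countermodel on a K-frame, so not valid in K.
T-tableau for the negation ¬((p3 ∨ p2) ∨ ◇(p2 → ¬p1)):
1. ¬((p3 ∨ p2) ∨ ◇(p2 → ¬p1)), w0
2. ¬(p3 ∨ p2), w0   [¬∨-rule on 1]
3. ¬◇(p2 → ¬p1), w0   [¬∨-rule on 1]
4. ¬p3, w0   [¬∨-rule on 2]
5. ¬p2, w0   [¬∨-rule on 2]
6. ¬(p2 → ¬p1), w0   [¬◇-rule on 3 via w0Rw0]
7. p2, w0   [¬→-rule on 6]
8. p1, w0   [¬→-rule on 6]
Accessibility: w0Rw0
Branch closes: p2 and ¬p2 both at w0.
Every branch closes (one shown): valid in T, hence also in S4, S5 (every theorem of T is a theorem of S4 and S5).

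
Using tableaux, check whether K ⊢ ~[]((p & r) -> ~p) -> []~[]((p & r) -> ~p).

Tableau for the negation ~(~[]((p & r) -> ~p) -> []~[]((p & r) -> ~p)):
1. ~(~[]((p & r) -> ~p) -> []~[]((p & r) -> ~p)), 0
2. ~[]((p & r) -> ~p), 0
3. ~[]~[]((p & r) -> ~p), 0
4. ~((p & r) -> ~p), 1
5. p & r, 1
6. p, 1
7. r, 1
8. []((p & r) -> ~p), 2
Accessibility: 0R1, 0R2
The negation has an open branch (countermodel exists).

Invalid (countermodel exists)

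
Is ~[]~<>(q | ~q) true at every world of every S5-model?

Tableau for the negation []~<>(q | ~q):
1. []~<>(q | ~q), 0
2. ~<>(q | ~q), 0
3. ~(q | ~q), 0
4. ~q, 0
5. q, 0
Accessibility: 0R0
Branch closes: q and ~q both at 0.
All branches of the negation close; one closing branch shown above.

Valid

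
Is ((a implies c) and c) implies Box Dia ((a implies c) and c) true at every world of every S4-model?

No, not valid

Tableau for the negation not (((a implies c) and c) implies Box Dia ((a implies c) and c)):
1. not (((a implies c) and c) implies Box Dia ((a implies c) and c)), w0
2. (a implies c) and c, w0
3. not Box Dia ((a implies c) and c), w0
4. a implies c, w0
5. c, w0
6. not Dia ((a implies c) and c), w1
7. not ((a implies c) and c), w1
8. not c, w1
Accessibility: w0Rw0, w0Rw1, w1Rw1
The negation has an open branch (countermodel exists).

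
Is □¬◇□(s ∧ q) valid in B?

Not valid

Tableau for the negation ¬□¬◇□(s ∧ q):
1. ¬□¬◇□(s ∧ q), w0
2. ◇□(s ∧ q), w1
3. □(s ∧ q), w2
4. s ∧ q, w1
5. s, w1
6. q, w1
7. s ∧ q, w2
8. s, w2
9. q, w2
Accessibility: w0Rw0, w0Rw1, w1Rw0, w1Rw1, w1Rw2, w2Rw1, w2Rw2
The negation has an open branch (countermodel exists).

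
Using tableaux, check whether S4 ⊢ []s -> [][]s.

Tableau for the negation ~([]s -> [][]s):
1. ~([]s -> [][]s), u
2. []s, u
3. ~[][]s, u
4. s, u
5. ~[]s, v
6. s, v
7. ~s, w
8. s, w
Accessibility: uRu, uRv, uRw, vRv, vRw, wRw
Branch closes: s and ~s both at w.
Every branch of the negation's tableau closes; the branch above is one of them.

Yes, valid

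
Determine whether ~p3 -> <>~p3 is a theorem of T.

Valid

Tableau for the negation ~(~p3 -> <>~p3):
1. ~(~p3 -> <>~p3), w0
2. ~p3, w0
3. ~<>~p3, w0
4. p3, w0
Accessibility: w0Rw0
Branch closes: p3 and ~p3 both at w0.
All branches of the negation close; one closing branch shown above.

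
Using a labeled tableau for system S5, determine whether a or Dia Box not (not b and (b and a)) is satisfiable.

1. a or Dia Box not (not b and (b and a)), u
2. Dia Box not (not b and (b and a)), u   [or-rule on 1 (branches; this branch)]
3. Box not (not b and (b and a)), v   [Dia-rule on 2: fresh world v, uRv]
4. not (not b and (b and a)), u   [Box-rule on 3 via vRu]
5. not (not b and (b and a)), v   [Box-rule on 3 via vRv]
6. not (b and a), u   [neg-and-rule on 4 (branches; this branch)]
7. not (b and a), v   [neg-and-rule on 5 (branches; this branch)]
8. not a, u   [neg-and-rule on 6 (branches; this branch)]
9. not a, v   [neg-and-rule on 7 (branches; this branch)]
Accessibility: uRu, uRv, vRu, vRv

Satisfiable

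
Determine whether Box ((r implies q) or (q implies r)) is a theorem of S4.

Tableau for the negation not Box ((r implies q) or (q implies r)):
1. not Box ((r implies q) or (q implies r)), 0
2. not ((r implies q) or (q implies r)), 1
3. not (r implies q), 1
4. not (q implies r), 1
5. r, 1
6. not q, 1
7. q, 1
8. not r, 1
Accessibility: 0R0, 0R1, 1R1
Branch closes: q and not q both at 1.
Every branch of the negation's tableau closes; the branch above is one of them.

Valid in S4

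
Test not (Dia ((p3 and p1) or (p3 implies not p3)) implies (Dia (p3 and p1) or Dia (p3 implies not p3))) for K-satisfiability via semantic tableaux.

1. not (Dia ((p3 and p1) or (p3 implies not p3)) implies (Dia (p3 and p1) or Dia (p3 implies not p3))), w0
2. Dia ((p3 and p1) or (p3 implies not p3)), w0   [neg-implies-rule on 1]
3. not (Dia (p3 and p1) or Dia (p3 implies not p3)), w0   [neg-implies-rule on 1]
4. not Dia (p3 and p1), w0   [neg-or-rule on 3]
5. not Dia (p3 implies not p3), w0   [neg-or-rule on 3]
6. (p3 and p1) or (p3 implies not p3), w1   [Dia-rule on 2: fresh world w1, w0Rw1]
7. not (p3 and p1), w1   [neg-Dia-rule on 4 via w0Rw1]
8. not (p3 implies not p3), w1   [neg-Dia-rule on 5 via w0Rw1]
9. p3, w1   [neg-implies-rule on 8]
10. p3 implies not p3, w1   [or-rule on 6 (branches; this branch)]
11. not p1, w1   [neg-and-rule on 7 (branches; this branch)]
12. not p3, w1   [implies-rule on 10 (branches; this branch)]
Accessibility: w0Rw1
Branch closes: p3 and not p3 both at w1.
(One branch shown.) All branches close.

No, unsatisfiable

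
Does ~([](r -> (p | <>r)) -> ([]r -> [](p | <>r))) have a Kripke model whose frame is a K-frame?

Unsatisfiable

1. ~([](r -> (p | <>r)) -> ([]r -> [](p | <>r))), w0
2. [](r -> (p | <>r)), w0
3. ~([]r -> [](p | <>r)), w0
4. []r, w0
5. ~[](p | <>r), w0
6. ~(p | <>r), w1
7. ~p, w1
8. ~<>r, w1
9. r -> (p | <>r), w1
10. r, w1
11. p | <>r, w1
12. <>r, w1
13. r, w2
14. ~r, w2
Accessibility: w0Rw1, w1Rw2
Branch closes: r and ~r both at w2.
Every branch closes; the branch above is one of them.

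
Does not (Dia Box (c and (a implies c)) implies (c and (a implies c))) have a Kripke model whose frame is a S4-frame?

Satisfiable (open branch found)

1. not (Dia Box (c and (a implies c)) implies (c and (a implies c))), w0
2. Dia Box (c and (a implies c)), w0
3. not (c and (a implies c)), w0
4. not (a implies c), w0
5. a, w0
6. not c, w0
7. Box (c and (a implies c)), w1
8. c and (a implies c), w1
9. c, w1
10. a implies c, w1
Accessibility: w0Rw0, w0Rw1, w1Rw1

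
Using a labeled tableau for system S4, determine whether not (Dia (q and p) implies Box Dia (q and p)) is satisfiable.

1. not (Dia (q and p) implies Box Dia (q and p)), w0
2. Dia (q and p), w0
3. not Box Dia (q and p), w0
4. q and p, w1
5. q, w1
6. p, w1
7. not Dia (q and p), w2
8. not (q and p), w2
9. not p, w2
Accessibility: w0Rw0, w0Rw1, w0Rw2, w1Rw1, w2Rw2

Satisfiable (open branch found)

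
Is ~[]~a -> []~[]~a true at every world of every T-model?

Not valid

Tableau for the negation ~(~[]~a -> []~[]~a):
1. ~(~[]~a -> []~[]~a), w0
2. ~[]~a, w0
3. ~[]~[]~a, w0
4. a, w1
5. []~a, w2
6. ~a, w2
Accessibility: w0Rw0, w0Rw1, w0Rw2, w1Rw1, w2Rw2
The negation has an open branch (countermodel exists).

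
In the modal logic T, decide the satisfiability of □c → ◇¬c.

Satisfiable

1. □c → ◇¬c, 0
2. ◇¬c, 0   [→-rule on 1 (branches; this branch)]
3. ¬c, 1   [◇-rule on 2: fresh world 1, 0R1]
Accessibility: 0R0, 0R1, 1R1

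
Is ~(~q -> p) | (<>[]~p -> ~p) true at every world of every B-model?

Tableau for the negation ~(~(~q -> p) | (<>[]~p -> ~p)):
1. ~(~(~q -> p) | (<>[]~p -> ~p)), u
2. ~q -> p, u
3. ~(<>[]~p -> ~p), u
4. <>[]~p, u
5. p, u
6. []~p, v
7. ~p, u
Accessibility: uRu, uRv, vRu, vRv
Branch closes: p and ~p both at u.
Every branch of the negation's tableau closes; the branch above is one of them.

Valid in B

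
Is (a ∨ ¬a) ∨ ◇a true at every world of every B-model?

Yes, valid

Tableau for the negation ¬((a ∨ ¬a) ∨ ◇a):
1. ¬((a ∨ ¬a) ∨ ◇a), u
2. ¬(a ∨ ¬a), u
3. ¬◇a, u
4. ¬a, u
5. a, u
Accessibility: uRu
Branch closes: a and ¬a both at u.
All branches of the negation close; one closing branch shown above.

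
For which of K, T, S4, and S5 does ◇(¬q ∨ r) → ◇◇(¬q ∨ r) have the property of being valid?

K-tableau for the negation ¬(◇(¬q ∨ r) → ◇◇(¬q ∨ r)):
1. ¬(◇(¬q ∨ r) → ◇◇(¬q ∨ r)), w0
2. ◇(¬q ∨ r), w0
3. ¬◇◇(¬q ∨ r), w0
4. ¬q ∨ r, w1
5. ¬◇(¬q ∨ r), w1
6. r, w1
Accessibility: w0Rw1
Complete open branch: countermodel on a K-frame, so not valid in K.
T-tableau for the negation ¬(◇(¬q ∨ r) → ◇◇(¬q ∨ r)):
1. ¬(◇(¬q ∨ r) → ◇◇(¬q ∨ r)), w0
2. ◇(¬q ∨ r), w0
3. ¬◇◇(¬q ∨ r), w0
4. ¬◇(¬q ∨ r), w0
5. ¬(¬q ∨ r), w0
6. q, w0
7. ¬r, w0
8. ¬q ∨ r, w1
9. ¬◇(¬q ∨ r), w1
10. ¬(¬q ∨ r), w1
11. q, w1
12. ¬r, w1
13. r, w1
Accessibility: w0Rw0, w0Rw1, w1Rw1
Branch closes: r and ¬r both at w1.
Every branch closes (one shown): valid in T, hence also in S4, S5 (every theorem of T is a theorem of S4 and S5).

T, S4, S5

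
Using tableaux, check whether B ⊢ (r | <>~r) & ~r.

Tableau for the negation ~((r | <>~r) & ~r):
1. ~((r | <>~r) & ~r), 0
2. r, 0
Accessibility: 0R0
The negation has an open branch (countermodel exists).

No, not valid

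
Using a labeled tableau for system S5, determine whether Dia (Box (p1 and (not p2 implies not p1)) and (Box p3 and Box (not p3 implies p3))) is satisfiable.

1. Dia (Box (p1 and (not p2 implies not p1)) and (Box p3 and Box (not p3 implies p3))), w0
2. Box (p1 and (not p2 implies not p1)) and (Box p3 and Box (not p3 implies p3)), w1
3. Box (p1 and (not p2 implies not p1)), w1
4. Box p3 and Box (not p3 implies p3), w1
5. Box p3, w1
6. Box (not p3 implies p3), w1
7. p1 and (not p2 implies not p1), w0
8. p1, w0
9. not p2 implies not p1, w0
10. p1 and (not p2 implies not p1), w1
11. p1, w1
12. not p2 implies not p1, w1
13. p3, w0
14. p3, w1
15. not p3 implies p3, w0
16. not p3 implies p3, w1
17. p2, w0
18. p2, w1
Accessibility: w0Rw0, w0Rw1, w1Rw0, w1Rw1

Satisfiable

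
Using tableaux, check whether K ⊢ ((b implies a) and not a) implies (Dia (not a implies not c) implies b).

Tableau for the negation not (((b implies a) and not a) implies (Dia (not a implies not c) implies b)):
1. not (((b implies a) and not a) implies (Dia (not a implies not c) implies b)), w0
2. (b implies a) and not a, w0
3. not (Dia (not a implies not c) implies b), w0
4. b implies a, w0
5. not a, w0
6. Dia (not a implies not c), w0
7. not b, w0
8. not a implies not c, w1
9. not c, w1
Accessibility: w0Rw1
The negation has an open branch (countermodel exists).

Invalid (countermodel exists)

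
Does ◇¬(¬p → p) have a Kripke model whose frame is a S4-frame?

Yes, satisfiable

1. ◇¬(¬p → p), w0
2. ¬(¬p → p), w1
3. ¬p, w1
Accessibility: w0Rw0, w0Rw1, w1Rw1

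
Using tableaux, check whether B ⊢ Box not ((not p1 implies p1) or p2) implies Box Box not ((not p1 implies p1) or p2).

Tableau for the negation not (Box not ((not p1 implies p1) or p2) implies Box Box not ((not p1 implies p1) or p2)):
1. not (Box not ((not p1 implies p1) or p2) implies Box Box not ((not p1 implies p1) or p2)), u
2. Box not ((not p1 implies p1) or p2), u
3. not Box Box not ((not p1 implies p1) or p2), u
4. not ((not p1 implies p1) or p2), u
5. not (not p1 implies p1), u
6. not p2, u
7. not p1, u
8. not Box not ((not p1 implies p1) or p2), v
9. not ((not p1 implies p1) or p2), v
10. not (not p1 implies p1), v
11. not p2, v
12. not p1, v
13. (not p1 implies p1) or p2, w
14. p2, w
Accessibility: uRu, uRv, vRu, vRv, vRw, wRv, wRw
The negation has an open branch (countermodel exists).

Invalid (countermodel exists)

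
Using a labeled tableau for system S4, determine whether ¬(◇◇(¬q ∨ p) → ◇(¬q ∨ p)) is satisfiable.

Unsatisfiable (every branch closes)

1. ¬(◇◇(¬q ∨ p) → ◇(¬q ∨ p)), w0
2. ◇◇(¬q ∨ p), w0   [¬→-rule on 1]
3. ¬◇(¬q ∨ p), w0   [¬→-rule on 1]
4. ¬(¬q ∨ p), w0   [¬◇-rule on 3 via w0Rw0]
5. q, w0   [¬∨-rule on 4]
6. ¬p, w0   [¬∨-rule on 4]
7. ◇(¬q ∨ p), w1   [◇-rule on 2: fresh world w1, w0Rw1]
8. ¬(¬q ∨ p), w1   [¬◇-rule on 3 via w0Rw1]
9. q, w1   [¬∨-rule on 8]
10. ¬p, w1   [¬∨-rule on 8]
11. ¬q ∨ p, w2   [◇-rule on 7: fresh world w2, w1Rw2]
12. ¬(¬q ∨ p), w2   [¬◇-rule on 3 via w0Rw2]
13. q, w2   [¬∨-rule on 12]
14. ¬p, w2   [¬∨-rule on 12]
15. p, w2   [∨-rule on 11 (branches; this branch)]
Accessibility: w0Rw0, w0Rw1, w0Rw2, w1Rw1, w1Rw2, w2Rw2
Branch closes: p and ¬p both at w2.
All branches of the tableau close; one closing branch shown above.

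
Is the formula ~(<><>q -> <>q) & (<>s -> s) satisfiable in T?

1. ~(<><>q -> <>q) & (<>s -> s), 0
2. ~(<><>q -> <>q), 0   [&-rule on 1]
3. <>s -> s, 0   [&-rule on 1]
4. <><>q, 0   [~->-rule on 2]
5. ~<>q, 0   [~->-rule on 2]
6. ~q, 0   [~<>-rule on 5 via 0R0]
7. s, 0   [->-rule on 3 (branches; this branch)]
8. <>q, 1   [<>-rule on 4: fresh world 1, 0R1]
9. ~q, 1   [~<>-rule on 5 via 0R1]
10. q, 2   [<>-rule on 8: fresh world 2, 1R2]
Accessibility: 0R0, 0R1, 1R1, 1R2, 2R2

Satisfiable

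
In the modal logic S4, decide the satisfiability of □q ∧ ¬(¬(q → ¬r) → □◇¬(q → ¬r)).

Satisfiable (open branch found)

1. □q ∧ ¬(¬(q → ¬r) → □◇¬(q → ¬r)), u
2. □q, u   [∧-rule on 1]
3. ¬(¬(q → ¬r) → □◇¬(q → ¬r)), u   [∧-rule on 1]
4. ¬(q → ¬r), u   [¬→-rule on 3]
5. ¬□◇¬(q → ¬r), u   [¬→-rule on 3]
6. q, u   [¬→-rule on 4]
7. r, u   [¬→-rule on 4]
8. ¬◇¬(q → ¬r), v   [¬□-rule on 5: fresh world v, uRv]
9. q, v   [□-rule on 2 via uRv]
10. q → ¬r, v   [¬◇-rule on 8 via vRv]
11. ¬r, v   [→-rule on 10 (branches; this branch)]
Accessibility: uRu, uRv, vRv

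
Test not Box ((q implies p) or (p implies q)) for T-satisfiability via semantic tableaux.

Unsatisfiable (every branch closes)

1. not Box ((q implies p) or (p implies q)), w0
2. not ((q implies p) or (p implies q)), w1
3. not (q implies p), w1
4. not (p implies q), w1
5. q, w1
6. not p, w1
7. p, w1
8. not q, w1
Accessibility: w0Rw0, w0Rw1, w1Rw1
Branch closes: p and not p both at w1.
(One branch shown.) All branches close.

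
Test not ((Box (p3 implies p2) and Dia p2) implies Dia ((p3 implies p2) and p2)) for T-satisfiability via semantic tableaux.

No, unsatisfiable

1. not ((Box (p3 implies p2) and Dia p2) implies Dia ((p3 implies p2) and p2)), w0
2. Box (p3 implies p2) and Dia p2, w0
3. not Dia ((p3 implies p2) and p2), w0
4. Box (p3 implies p2), w0
5. Dia p2, w0
6. not ((p3 implies p2) and p2), w0
7. p3 implies p2, w0
8. not p2, w0
9. not p3, w0
10. p2, w1
11. not ((p3 implies p2) and p2), w1
12. p3 implies p2, w1
13. not (p3 implies p2), w1
14. p3, w1
15. not p2, w1
Accessibility: w0Rw0, w0Rw1, w1Rw1
Branch closes: p2 and not p2 both at w1.
(One branch shown.) All branches close.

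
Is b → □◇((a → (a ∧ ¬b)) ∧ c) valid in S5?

Tableau for the negation ¬(b → □◇((a → (a ∧ ¬b)) ∧ c)):
1. ¬(b → □◇((a → (a ∧ ¬b)) ∧ c)), 0
2. b, 0
3. ¬□◇((a → (a ∧ ¬b)) ∧ c), 0
4. ¬◇((a → (a ∧ ¬b)) ∧ c), 1
5. ¬((a → (a ∧ ¬b)) ∧ c), 0
6. ¬((a → (a ∧ ¬b)) ∧ c), 1
7. ¬c, 0
8. ¬c, 1
Accessibility: 0R0, 0R1, 1R0, 1R1
The negation has an open branch (countermodel exists).

Invalid (countermodel exists)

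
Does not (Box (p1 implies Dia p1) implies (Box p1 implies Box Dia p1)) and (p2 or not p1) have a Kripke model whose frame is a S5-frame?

Unsatisfiable

1. not (Box (p1 implies Dia p1) implies (Box p1 implies Box Dia p1)) and (p2 or not p1), u
2. not (Box (p1 implies Dia p1) implies (Box p1 implies Box Dia p1)), u   [and-rule on 1]
3. p2 or not p1, u   [and-rule on 1]
4. Box (p1 implies Dia p1), u   [neg-implies-rule on 2]
5. not (Box p1 implies Box Dia p1), u   [neg-implies-rule on 2]
6. Box p1, u   [neg-implies-rule on 5]
7. not Box Dia p1, u   [neg-implies-rule on 5]
8. p1 implies Dia p1, u   [Box-rule on 4 via uRu]
9. p1, u   [Box-rule on 6 via uRu]
10. p2, u   [or-rule on 3 (branches; this branch)]
11. Dia p1, u   [implies-rule on 8 (branches; this branch)]
12. not Dia p1, v   [neg-Box-rule on 7: fresh world v, uRv]
13. p1 implies Dia p1, v   [Box-rule on 4 via uRv]
14. p1, v   [Box-rule on 6 via uRv]
15. not p1, u   [neg-Dia-rule on 12 via vRu]
Accessibility: uRu, uRv, vRu, vRv
Branch closes: p1 and not p1 both at u.
Every branch closes; the branch above is one of them.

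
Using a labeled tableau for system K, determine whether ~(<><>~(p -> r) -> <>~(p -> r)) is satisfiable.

Satisfiable (open branch found)

1. ~(<><>~(p -> r) -> <>~(p -> r)), w0
2. <><>~(p -> r), w0
3. ~<>~(p -> r), w0
4. <>~(p -> r), w1
5. p -> r, w1
6. r, w1
7. ~(p -> r), w2
8. p, w2
9. ~r, w2
Accessibility: w0Rw1, w1Rw2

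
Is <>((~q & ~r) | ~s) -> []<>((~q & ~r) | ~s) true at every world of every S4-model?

Not valid

Tableau for the negation ~(<>((~q & ~r) | ~s) -> []<>((~q & ~r) | ~s)):
1. ~(<>((~q & ~r) | ~s) -> []<>((~q & ~r) | ~s)), u
2. <>((~q & ~r) | ~s), u
3. ~[]<>((~q & ~r) | ~s), u
4. (~q & ~r) | ~s, v
5. ~s, v
6. ~<>((~q & ~r) | ~s), w
7. ~((~q & ~r) | ~s), w
8. ~(~q & ~r), w
9. s, w
10. r, w
Accessibility: uRu, uRv, uRw, vRv, wRw
The negation has an open branch (countermodel exists).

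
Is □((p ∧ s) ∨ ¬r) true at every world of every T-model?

No, not valid

Tableau for the negation ¬□((p ∧ s) ∨ ¬r):
1. ¬□((p ∧ s) ∨ ¬r), 0
2. ¬((p ∧ s) ∨ ¬r), 1
3. ¬(p ∧ s), 1
4. r, 1
5. ¬s, 1
Accessibility: 0R0, 0R1, 1R1
The negation has an open branch (countermodel exists).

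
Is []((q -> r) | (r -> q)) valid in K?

Yes, valid

Tableau for the negation ~[]((q -> r) | (r -> q)):
1. ~[]((q -> r) | (r -> q)), 0
2. ~((q -> r) | (r -> q)), 1   [~[]-rule on 1: fresh world 1, 0R1]
3. ~(q -> r), 1   [~|-rule on 2]
4. ~(r -> q), 1   [~|-rule on 2]
5. q, 1   [~->-rule on 3]
6. ~r, 1   [~->-rule on 3]
7. r, 1   [~->-rule on 4]
8. ~q, 1   [~->-rule on 4]
Accessibility: 0R1
Branch closes: r and ~r both at 1.
All branches of the negation close; one closing branch shown above.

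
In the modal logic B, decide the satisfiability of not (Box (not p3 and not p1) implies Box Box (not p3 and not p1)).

1. not (Box (not p3 and not p1) implies Box Box (not p3 and not p1)), w0
2. Box (not p3 and not p1), w0   [neg-implies-rule on 1]
3. not Box Box (not p3 and not p1), w0   [neg-implies-rule on 1]
4. not p3 and not p1, w0   [Box-rule on 2 via w0Rw0]
5. not p3, w0   [and-rule on 4]
6. not p1, w0   [and-rule on 4]
7. not Box (not p3 and not p1), w1   [neg-Box-rule on 3: fresh world w1, w0Rw1]
8. not p3 and not p1, w1   [Box-rule on 2 via w0Rw1]
9. not p3, w1   [and-rule on 8]
10. not p1, w1   [and-rule on 8]
11. not (not p3 and not p1), w2   [neg-Box-rule on 7: fresh world w2, w1Rw2]
12. p1, w2   [neg-and-rule on 11 (branches; this branch)]
Accessibility: w0Rw0, w0Rw1, w1Rw0, w1Rw1, w1Rw2, w2Rw1, w2Rw2

Satisfiable (open branch found)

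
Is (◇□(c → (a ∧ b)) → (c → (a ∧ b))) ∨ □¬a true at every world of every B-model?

Tableau for the negation ¬((◇□(c → (a ∧ b)) → (c → (a ∧ b))) ∨ □¬a):
1. ¬((◇□(c → (a ∧ b)) → (c → (a ∧ b))) ∨ □¬a), u
2. ¬(◇□(c → (a ∧ b)) → (c → (a ∧ b))), u   [¬∨-rule on 1]
3. ¬□¬a, u   [¬∨-rule on 1]
4. ◇□(c → (a ∧ b)), u   [¬→-rule on 2]
5. ¬(c → (a ∧ b)), u   [¬→-rule on 2]
6. c, u   [¬→-rule on 5]
7. ¬(a ∧ b), u   [¬→-rule on 5]
8. ¬b, u   [¬∧-rule on 7 (branches; this branch)]
9. a, v   [¬□-rule on 3: fresh world v, uRv]
10. □(c → (a ∧ b)), w   [◇-rule on 4: fresh world w, uRw]
11. c → (a ∧ b), u   [□-rule on 10 via wRu]
12. c → (a ∧ b), w   [□-rule on 10 via wRw]
13. a ∧ b, u   [→-rule on 11 (branches; this branch)]
14. a, u   [∧-rule on 13]
15. b, u   [∧-rule on 13]
Accessibility: uRu, uRv, uRw, vRu, vRv, wRu, wRw
Branch closes: b and ¬b both at u.
Every branch of the negation's tableau closes; the branch above is one of them.

Yes, valid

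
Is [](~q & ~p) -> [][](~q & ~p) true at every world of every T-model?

No, not valid

Tableau for the negation ~([](~q & ~p) -> [][](~q & ~p)):
1. ~([](~q & ~p) -> [][](~q & ~p)), u
2. [](~q & ~p), u
3. ~[][](~q & ~p), u
4. ~q & ~p, u
5. ~q, u
6. ~p, u
7. ~[](~q & ~p), v
8. ~q & ~p, v
9. ~q, v
10. ~p, v
11. ~(~q & ~p), w
12. p, w
Accessibility: uRu, uRv, vRv, vRw, wRw
The negation has an open branch (countermodel exists).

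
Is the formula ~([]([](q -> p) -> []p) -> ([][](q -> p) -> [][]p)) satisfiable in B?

1. ~([]([](q -> p) -> []p) -> ([][](q -> p) -> [][]p)), 0
2. []([](q -> p) -> []p), 0
3. ~([][](q -> p) -> [][]p), 0
4. [][](q -> p), 0
5. ~[][]p, 0
6. [](q -> p) -> []p, 0
7. [](q -> p), 0
8. q -> p, 0
9. []p, 0
10. p, 0
11. ~[]p, 1
12. [](q -> p) -> []p, 1
13. [](q -> p), 1
14. q -> p, 1
15. p, 1
16. ~[](q -> p), 1
17. ~p, 2
18. q -> p, 2
19. ~q, 2
20. ~(q -> p), 3
21. q, 3
22. ~p, 3
23. q -> p, 3
24. p, 3
Accessibility: 0R0, 0R1, 1R0, 1R1, 1R2, 1R3, 2R1, 2R2, 3R1, 3R3
Branch closes: p and ~p both at 3.
All branches of the tableau close; one closing branch shown above.

Unsatisfiable (every branch closes)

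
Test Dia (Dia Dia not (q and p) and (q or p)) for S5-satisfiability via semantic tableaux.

Satisfiable

1. Dia (Dia Dia not (q and p) and (q or p)), u
2. Dia Dia not (q and p) and (q or p), v
3. Dia Dia not (q and p), v
4. q or p, v
5. p, v
6. Dia not (q and p), w
7. not (q and p), x
8. not p, x
Accessibility: uRu, uRv, uRw, uRx, vRu, vRv, vRw, vRx, wRu, wRv, wRw, wRx, xRu, xRv, xRw, xRx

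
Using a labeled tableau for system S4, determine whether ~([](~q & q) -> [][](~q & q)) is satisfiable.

No, unsatisfiable

1. ~([](~q & q) -> [][](~q & q)), 0
2. [](~q & q), 0
3. ~[][](~q & q), 0
4. ~q & q, 0
5. ~q, 0
6. q, 0
Accessibility: 0R0
Branch closes: q and ~q both at 0.
(One branch shown.) All branches close.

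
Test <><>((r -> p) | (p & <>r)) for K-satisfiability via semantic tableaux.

Satisfiable (open branch found)

1. <><>((r -> p) | (p & <>r)), w0
2. <>((r -> p) | (p & <>r)), w1   [<>-rule on 1: fresh world w1, w0Rw1]
3. (r -> p) | (p & <>r), w2   [<>-rule on 2: fresh world w2, w1Rw2]
4. p & <>r, w2   [|-rule on 3 (branches; this branch)]
5. p, w2   [&-rule on 4]
6. <>r, w2   [&-rule on 4]
7. r, w3   [<>-rule on 6: fresh world w3, w2Rw3]
Accessibility: w0Rw1, w1Rw2, w2Rw3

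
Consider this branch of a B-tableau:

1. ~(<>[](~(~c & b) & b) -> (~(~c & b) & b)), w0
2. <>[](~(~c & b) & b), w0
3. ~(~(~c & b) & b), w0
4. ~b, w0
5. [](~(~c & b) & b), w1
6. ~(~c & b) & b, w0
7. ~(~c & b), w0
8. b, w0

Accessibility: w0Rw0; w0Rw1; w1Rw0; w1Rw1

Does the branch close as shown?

Closed

Both b and ~b appear at w0.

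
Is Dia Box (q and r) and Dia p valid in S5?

Tableau for the negation not (Dia Box (q and r) and Dia p):
1. not (Dia Box (q and r) and Dia p), 0
2. not Dia p, 0
3. not p, 0
Accessibility: 0R0
The negation has an open branch (countermodel exists).

Not valid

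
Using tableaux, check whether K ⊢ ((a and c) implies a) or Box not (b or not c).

Tableau for the negation not (((a and c) implies a) or Box not (b or not c)):
1. not (((a and c) implies a) or Box not (b or not c)), 0
2. not ((a and c) implies a), 0
3. not Box not (b or not c), 0
4. a and c, 0
5. not a, 0
6. a, 0
7. c, 0
Branch closes: a and not a both at 0.
Every branch of the negation's tableau closes; the branch above is one of them.

Valid in K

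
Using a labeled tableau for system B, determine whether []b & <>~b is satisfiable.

No, unsatisfiable

1. []b & <>~b, u
2. []b, u   [&-rule on 1]
3. <>~b, u   [&-rule on 1]
4. b, u   [[]-rule on 2 via uRu]
5. ~b, v   [<>-rule on 3: fresh world v, uRv]
6. b, v   [[]-rule on 2 via uRv]
Accessibility: uRu, uRv, vRu, vRv
Branch closes: b and ~b both at v.
Every branch closes; the branch above is one of them.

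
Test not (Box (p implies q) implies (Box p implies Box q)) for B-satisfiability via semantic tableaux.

Unsatisfiable (every branch closes)

1. not (Box (p implies q) implies (Box p implies Box q)), u
2. Box (p implies q), u
3. not (Box p implies Box q), u
4. Box p, u
5. not Box q, u
6. p implies q, u
7. p, u
8. q, u
9. not q, v
10. p implies q, v
11. p, v
12. q, v
Accessibility: uRu, uRv, vRu, vRv
Branch closes: q and not q both at v.
Every branch closes; the branch above is one of them.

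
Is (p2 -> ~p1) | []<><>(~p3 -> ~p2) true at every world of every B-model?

No, not valid

Tableau for the negation ~((p2 -> ~p1) | []<><>(~p3 -> ~p2)):
1. ~((p2 -> ~p1) | []<><>(~p3 -> ~p2)), 0
2. ~(p2 -> ~p1), 0
3. ~[]<><>(~p3 -> ~p2), 0
4. p2, 0
5. p1, 0
6. ~<><>(~p3 -> ~p2), 1
7. ~<>(~p3 -> ~p2), 0
8. ~<>(~p3 -> ~p2), 1
9. ~(~p3 -> ~p2), 0
10. ~p3, 0
11. ~(~p3 -> ~p2), 1
12. ~p3, 1
13. p2, 1
Accessibility: 0R0, 0R1, 1R0, 1R1
The negation has an open branch (countermodel exists).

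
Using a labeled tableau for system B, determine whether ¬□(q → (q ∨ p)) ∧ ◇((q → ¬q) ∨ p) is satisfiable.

Unsatisfiable

1. ¬□(q → (q ∨ p)) ∧ ◇((q → ¬q) ∨ p), w0
2. ¬□(q → (q ∨ p)), w0   [∧-rule on 1]
3. ◇((q → ¬q) ∨ p), w0   [∧-rule on 1]
4. ¬(q → (q ∨ p)), w1   [¬□-rule on 2: fresh world w1, w0Rw1]
5. q, w1   [¬→-rule on 4]
6. ¬(q ∨ p), w1   [¬→-rule on 4]
7. ¬q, w1   [¬∨-rule on 6]
8. ¬p, w1   [¬∨-rule on 6]
Accessibility: w0Rw0, w0Rw1, w1Rw0, w1Rw1
Branch closes: q and ¬q both at w1.
(One branch shown.) All branches close.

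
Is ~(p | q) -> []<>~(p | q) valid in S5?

Yes, valid

Tableau for the negation ~(~(p | q) -> []<>~(p | q)):
1. ~(~(p | q) -> []<>~(p | q)), u
2. ~(p | q), u
3. ~[]<>~(p | q), u
4. ~p, u
5. ~q, u
6. ~<>~(p | q), v
7. p | q, u
8. p | q, v
9. q, u
Accessibility: uRu, uRv, vRu, vRv
Branch closes: q and ~q both at u.
Every branch of the negation's tableau closes; the branch above is one of them.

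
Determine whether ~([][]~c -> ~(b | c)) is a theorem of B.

Tableau for the negation [][]~c -> ~(b | c):
1. [][]~c -> ~(b | c), u
2. ~(b | c), u
3. ~b, u
4. ~c, u
Accessibility: uRu
The negation has an open branch (countermodel exists).

Invalid (countermodel exists)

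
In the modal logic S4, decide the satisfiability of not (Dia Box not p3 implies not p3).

1. not (Dia Box not p3 implies not p3), w0
2. Dia Box not p3, w0
3. p3, w0
4. Box not p3, w1
5. not p3, w1
Accessibility: w0Rw0, w0Rw1, w1Rw1

Yes, satisfiable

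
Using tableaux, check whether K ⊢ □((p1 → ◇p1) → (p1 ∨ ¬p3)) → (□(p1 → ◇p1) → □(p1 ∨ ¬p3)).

Valid in K

Tableau for the negation ¬(□((p1 → ◇p1) → (p1 ∨ ¬p3)) → (□(p1 → ◇p1) → □(p1 ∨ ¬p3))):
1. ¬(□((p1 → ◇p1) → (p1 ∨ ¬p3)) → (□(p1 → ◇p1) → □(p1 ∨ ¬p3))), w0
2. □((p1 → ◇p1) → (p1 ∨ ¬p3)), w0
3. ¬(□(p1 → ◇p1) → □(p1 ∨ ¬p3)), w0
4. □(p1 → ◇p1), w0
5. ¬□(p1 ∨ ¬p3), w0
6. ¬(p1 ∨ ¬p3), w1
7. ¬p1, w1
8. p3, w1
9. (p1 → ◇p1) → (p1 ∨ ¬p3), w1
10. p1 → ◇p1, w1
11. p1 ∨ ¬p3, w1
12. ◇p1, w1
13. ¬p3, w1
Accessibility: w0Rw1
Branch closes: p3 and ¬p3 both at w1.
All branches of the negation close; one closing branch shown above.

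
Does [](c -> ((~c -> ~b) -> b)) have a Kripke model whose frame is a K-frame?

Yes, satisfiable

1. [](c -> ((~c -> ~b) -> b)), 0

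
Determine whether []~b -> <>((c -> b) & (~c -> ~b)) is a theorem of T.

Tableau for the negation ~([]~b -> <>((c -> b) & (~c -> ~b))):
1. ~([]~b -> <>((c -> b) & (~c -> ~b))), w0
2. []~b, w0
3. ~<>((c -> b) & (~c -> ~b)), w0
4. ~b, w0
5. ~((c -> b) & (~c -> ~b)), w0
6. ~(c -> b), w0
7. c, w0
Accessibility: w0Rw0
The negation has an open branch (countermodel exists).

Not valid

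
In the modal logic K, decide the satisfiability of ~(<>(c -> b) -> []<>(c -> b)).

Satisfiable

1. ~(<>(c -> b) -> []<>(c -> b)), w0
2. <>(c -> b), w0
3. ~[]<>(c -> b), w0
4. c -> b, w1
5. b, w1
6. ~<>(c -> b), w2
Accessibility: w0Rw1, w0Rw2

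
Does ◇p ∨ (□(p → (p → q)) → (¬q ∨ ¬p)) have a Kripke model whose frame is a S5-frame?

Satisfiable (open branch found)

1. ◇p ∨ (□(p → (p → q)) → (¬q ∨ ¬p)), w0
2. □(p → (p → q)) → (¬q ∨ ¬p), w0   [∨-rule on 1 (branches; this branch)]
3. ¬q ∨ ¬p, w0   [→-rule on 2 (branches; this branch)]
4. ¬p, w0   [∨-rule on 3 (branches; this branch)]
Accessibility: w0Rw0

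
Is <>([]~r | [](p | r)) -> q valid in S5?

Tableau for the negation ~(<>([]~r | [](p | r)) -> q):
1. ~(<>([]~r | [](p | r)) -> q), u
2. <>([]~r | [](p | r)), u
3. ~q, u
4. []~r | [](p | r), v
5. [](p | r), v
6. p | r, u
7. p | r, v
8. r, u
9. r, v
Accessibility: uRu, uRv, vRu, vRv
The negation has an open branch (countermodel exists).

Invalid (countermodel exists)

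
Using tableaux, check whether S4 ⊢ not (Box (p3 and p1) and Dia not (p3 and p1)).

Tableau for the negation Box (p3 and p1) and Dia not (p3 and p1):
1. Box (p3 and p1) and Dia not (p3 and p1), u
2. Box (p3 and p1), u
3. Dia not (p3 and p1), u
4. p3 and p1, u
5. p3, u
6. p1, u
7. not (p3 and p1), v
8. p3 and p1, v
9. p3, v
10. p1, v
11. not p1, v
Accessibility: uRu, uRv, vRv
Branch closes: p1 and not p1 both at v.
Every branch of the negation's tableau closes; the branch above is one of them.

Valid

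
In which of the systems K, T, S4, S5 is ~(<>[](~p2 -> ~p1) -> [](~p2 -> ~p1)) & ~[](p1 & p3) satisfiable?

K, T, S4

S5-tableau for the formula:
1. ~(<>[](~p2 -> ~p1) -> [](~p2 -> ~p1)) & ~[](p1 & p3), w0
2. ~(<>[](~p2 -> ~p1) -> [](~p2 -> ~p1)), w0   [&-rule on 1]
3. ~[](p1 & p3), w0   [&-rule on 1]
4. <>[](~p2 -> ~p1), w0   [~->-rule on 2]
5. ~[](~p2 -> ~p1), w0   [~->-rule on 2]
6. ~(p1 & p3), w1   [~[]-rule on 3: fresh world w1, w0Rw1]
7. ~p3, w1   [~&-rule on 6 (branches; this branch)]
8. [](~p2 -> ~p1), w2   [<>-rule on 4: fresh world w2, w0Rw2]
9. ~p2 -> ~p1, w0   [[]-rule on 8 via w2Rw0]
10. ~p2 -> ~p1, w1   [[]-rule on 8 via w2Rw1]
11. ~p2 -> ~p1, w2   [[]-rule on 8 via w2Rw2]
12. ~p1, w0   [->-rule on 9 (branches; this branch)]
13. ~p1, w1   [->-rule on 10 (branches; this branch)]
14. ~p1, w2   [->-rule on 11 (branches; this branch)]
15. ~(~p2 -> ~p1), w3   [~[]-rule on 5: fresh world w3, w0Rw3]
16. ~p2, w3   [~->-rule on 15]
17. p1, w3   [~->-rule on 15]
18. ~p2 -> ~p1, w3   [[]-rule on 8 via w2Rw3]
19. ~p1, w3   [->-rule on 18 (branches; this branch)]
Accessibility: w0Rw0, w0Rw1, w0Rw2, w0Rw3, w1Rw0, w1Rw1, w1Rw2, w1Rw3, w2Rw0, w2Rw1, w2Rw2, w2Rw3, w3Rw0, w3Rw1, w3Rw2, w3Rw3
Branch closes: p1 and ~p1 both at w3.
Every branch closes (one shown): unsatisfiable in S5.
S4-tableau for the formula:
1. ~(<>[](~p2 -> ~p1) -> [](~p2 -> ~p1)) & ~[](p1 & p3), w0
2. ~(<>[](~p2 -> ~p1) -> [](~p2 -> ~p1)), w0   [&-rule on 1]
3. ~[](p1 & p3), w0   [&-rule on 1]
4. <>[](~p2 -> ~p1), w0   [~->-rule on 2]
5. ~[](~p2 -> ~p1), w0   [~->-rule on 2]
6. ~(p1 & p3), w1   [~[]-rule on 3: fresh world w1, w0Rw1]
7. ~p3, w1   [~&-rule on 6 (branches; this branch)]
8. [](~p2 -> ~p1), w2   [<>-rule on 4: fresh world w2, w0Rw2]
9. ~p2 -> ~p1, w2   [[]-rule on 8 via w2Rw2]
10. ~p1, w2   [->-rule on 9 (branches; this branch)]
11. ~(~p2 -> ~p1), w3   [~[]-rule on 5: fresh world w3, w0Rw3]
12. ~p2, w3   [~->-rule on 11]
13. p1, w3   [~->-rule on 11]
Accessibility: w0Rw0, w0Rw1, w0Rw2, w0Rw3, w1Rw1, w2Rw2, w3Rw3
Complete open branch: satisfiable in S4, hence also in K, T (this S4-model is also a K-model and a T-model).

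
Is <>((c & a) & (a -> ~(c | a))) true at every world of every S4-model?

Tableau for the negation ~<>((c & a) & (a -> ~(c | a))):
1. ~<>((c & a) & (a -> ~(c | a))), w0
2. ~((c & a) & (a -> ~(c | a))), w0
3. ~(a -> ~(c | a)), w0
4. a, w0
5. c | a, w0
Accessibility: w0Rw0
The negation has an open branch (countermodel exists).

Not valid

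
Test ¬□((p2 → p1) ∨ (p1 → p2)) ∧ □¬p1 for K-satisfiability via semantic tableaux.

No, unsatisfiable

1. ¬□((p2 → p1) ∨ (p1 → p2)) ∧ □¬p1, 0
2. ¬□((p2 → p1) ∨ (p1 → p2)), 0
3. □¬p1, 0
4. ¬((p2 → p1) ∨ (p1 → p2)), 1
5. ¬(p2 → p1), 1
6. ¬(p1 → p2), 1
7. p2, 1
8. ¬p1, 1
9. p1, 1
10. ¬p2, 1
Accessibility: 0R1
Branch closes: p1 and ¬p1 both at 1.
(One branch shown.) All branches close.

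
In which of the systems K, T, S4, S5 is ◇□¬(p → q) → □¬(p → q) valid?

S5

S4-tableau for the negation ¬(◇□¬(p → q) → □¬(p → q)):
1. ¬(◇□¬(p → q) → □¬(p → q)), u
2. ◇□¬(p → q), u
3. ¬□¬(p → q), u
4. □¬(p → q), v
5. ¬(p → q), v
6. p, v
7. ¬q, v
8. p → q, w
9. q, w
Accessibility: uRu, uRv, uRw, vRv, wRw
Complete open branch: countermodel on an S4-frame, so not valid in S4, nor in K, T (the same frame is also a K-frame and a T-frame).
S5-tableau for the negation ¬(◇□¬(p → q) → □¬(p → q)):
1. ¬(◇□¬(p → q) → □¬(p → q)), u
2. ◇□¬(p → q), u
3. ¬□¬(p → q), u
4. □¬(p → q), v
5. ¬(p → q), u
6. p, u
7. ¬q, u
8. ¬(p → q), v
9. p, v
10. ¬q, v
11. p → q, w
12. ¬(p → q), w
13. p, w
14. ¬q, w
15. q, w
Accessibility: uRu, uRv, uRw, vRu, vRv, vRw, wRu, wRv, wRw
Branch closes: q and ¬q both at w.
Every branch closes (one shown): valid in S5.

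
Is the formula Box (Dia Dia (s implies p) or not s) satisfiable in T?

Satisfiable (open branch found)

1. Box (Dia Dia (s implies p) or not s), 0
2. Dia Dia (s implies p) or not s, 0
3. not s, 0
Accessibility: 0R0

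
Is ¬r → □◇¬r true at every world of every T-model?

Tableau for the negation ¬(¬r → □◇¬r):
1. ¬(¬r → □◇¬r), u
2. ¬r, u
3. ¬□◇¬r, u
4. ¬◇¬r, v
5. r, v
Accessibility: uRu, uRv, vRv
The negation has an open branch (countermodel exists).

Invalid (countermodel exists)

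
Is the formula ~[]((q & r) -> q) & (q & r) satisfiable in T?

No, unsatisfiable

1. ~[]((q & r) -> q) & (q & r), w0
2. ~[]((q & r) -> q), w0   [&-rule on 1]
3. q & r, w0   [&-rule on 1]
4. q, w0   [&-rule on 3]
5. r, w0   [&-rule on 3]
6. ~((q & r) -> q), w1   [~[]-rule on 2: fresh world w1, w0Rw1]
7. q & r, w1   [~->-rule on 6]
8. ~q, w1   [~->-rule on 6]
9. q, w1   [&-rule on 7]
10. r, w1   [&-rule on 7]
Accessibility: w0Rw0, w0Rw1, w1Rw1
Branch closes: q and ~q both at w1.
All branches of the tableau close; one closing branch shown above.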